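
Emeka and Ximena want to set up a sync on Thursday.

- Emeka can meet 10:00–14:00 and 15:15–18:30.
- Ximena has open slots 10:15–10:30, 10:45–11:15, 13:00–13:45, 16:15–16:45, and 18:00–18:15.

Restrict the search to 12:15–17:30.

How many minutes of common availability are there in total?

Emeka ∩ Ximena: 10:15–10:30, 10:45–11:15, 13:00–13:45, 16:15–16:45, 18:00–18:15.
Restricted to 12:15–17:30: 13:00–13:45, 16:15–16:45.
Total common minutes: 45 + 30 = 75.

75 minutes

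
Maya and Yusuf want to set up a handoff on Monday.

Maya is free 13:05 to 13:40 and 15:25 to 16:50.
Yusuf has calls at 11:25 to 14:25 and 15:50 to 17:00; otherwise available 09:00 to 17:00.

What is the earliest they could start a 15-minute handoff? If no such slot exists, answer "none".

15:25

Yusuf free within 09:00–17:00: 09:00–11:25, 14:25–15:50.
Maya ∩ Yusuf: 15:25–15:50.
Windows ≥ 15 min: 15:25–15:50.
Earliest such window starts at 15:25.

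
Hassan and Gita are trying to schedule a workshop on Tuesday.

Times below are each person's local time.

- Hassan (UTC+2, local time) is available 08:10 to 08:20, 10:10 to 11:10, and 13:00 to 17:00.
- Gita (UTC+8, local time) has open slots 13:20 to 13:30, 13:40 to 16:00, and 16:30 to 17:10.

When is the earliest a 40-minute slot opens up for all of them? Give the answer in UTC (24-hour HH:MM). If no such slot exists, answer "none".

08:30

Hassan → UTC: 06:10–06:20, 08:10–09:10, 11:00–15:00.
Gita → UTC: 05:20–05:30, 05:40–08:00, 08:30–09:10.
Hassan ∩ Gita: 06:10–06:20, 08:30–09:10.
Windows ≥ 40 min: 08:30–09:10.
Earliest such window starts at 08:30.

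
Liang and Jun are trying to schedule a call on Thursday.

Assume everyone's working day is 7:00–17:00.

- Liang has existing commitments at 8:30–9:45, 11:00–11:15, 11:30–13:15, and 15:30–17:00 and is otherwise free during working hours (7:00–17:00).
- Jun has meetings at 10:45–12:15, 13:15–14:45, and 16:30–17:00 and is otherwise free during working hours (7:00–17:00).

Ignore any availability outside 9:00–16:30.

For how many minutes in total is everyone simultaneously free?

105 minutes

Liang free within 07:00–17:00: 07:00–08:30, 09:45–11:00, 11:15–11:30, 13:15–15:30.
Jun free within 07:00–17:00: 07:00–10:45, 12:15–13:15, 14:45–16:30.
Liang ∩ Jun: 07:00–08:30, 09:45–10:45, 14:45–15:30.
Restricted to 09:00–16:30: 09:45–10:45, 14:45–15:30.
Total common minutes: 60 + 45 = 105.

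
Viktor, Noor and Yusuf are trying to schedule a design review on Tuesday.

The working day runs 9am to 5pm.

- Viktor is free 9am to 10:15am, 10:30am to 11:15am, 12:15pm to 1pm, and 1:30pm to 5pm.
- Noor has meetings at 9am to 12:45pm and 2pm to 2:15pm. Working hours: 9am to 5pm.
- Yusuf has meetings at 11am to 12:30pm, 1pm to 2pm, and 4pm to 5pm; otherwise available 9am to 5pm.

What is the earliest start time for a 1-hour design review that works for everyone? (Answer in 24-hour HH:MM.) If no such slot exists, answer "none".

Noor free within 09:00–17:00: 12:45–14:00, 14:15–17:00.
Yusuf free within 09:00–17:00: 09:00–11:00, 12:30–13:00, 14:00–16:00.
Viktor ∩ Noor: 12:45–13:00, 13:30–14:00, 14:15–17:00.
Viktor ∩ Noor ∩ Yusuf: 12:45–13:00, 14:15–16:00.
Windows ≥ 60 min: 14:15–16:00.
Earliest such window starts at 14:15.

14:15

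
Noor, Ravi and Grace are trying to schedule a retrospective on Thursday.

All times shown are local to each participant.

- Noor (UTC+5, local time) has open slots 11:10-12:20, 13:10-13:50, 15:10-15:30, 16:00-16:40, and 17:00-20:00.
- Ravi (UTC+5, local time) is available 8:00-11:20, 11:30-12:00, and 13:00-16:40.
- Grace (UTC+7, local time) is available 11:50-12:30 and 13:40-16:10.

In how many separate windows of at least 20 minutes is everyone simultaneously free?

2

Noor → UTC: 06:10–07:20, 08:10–08:50, 10:10–10:30, 11:00–11:40, 12:00–15:00.
Ravi → UTC: 03:00–06:20, 06:30–07:00, 08:00–11:40.
Grace → UTC: 04:50–05:30, 06:40–09:10.
Noor ∩ Ravi: 06:10–06:20, 06:30–07:00, 08:10–08:50, 10:10–10:30, 11:00–11:40.
Noor ∩ Ravi ∩ Grace: 06:40–07:00, 08:10–08:50.
Windows ≥ 20 min: 06:40–07:00, 08:10–08:50.
That's 2 windows.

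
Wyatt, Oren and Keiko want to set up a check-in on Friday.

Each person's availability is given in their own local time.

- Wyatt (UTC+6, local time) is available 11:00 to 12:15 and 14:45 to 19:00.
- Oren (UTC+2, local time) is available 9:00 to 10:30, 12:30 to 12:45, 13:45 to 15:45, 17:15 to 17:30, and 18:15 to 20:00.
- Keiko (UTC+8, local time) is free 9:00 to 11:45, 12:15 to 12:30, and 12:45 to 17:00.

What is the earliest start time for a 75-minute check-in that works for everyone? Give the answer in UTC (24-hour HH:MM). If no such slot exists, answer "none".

none

Wyatt → UTC: 05:00–06:15, 08:45–13:00.
Oren → UTC: 07:00–08:30, 10:30–10:45, 11:45–13:45, 15:15–15:30, 16:15–18:00.
Keiko → UTC: 01:00–03:45, 04:15–04:30, 04:45–09:00.
Wyatt ∩ Oren: 10:30–10:45, 11:45–13:00.
Wyatt ∩ Oren ∩ Keiko: (none).
Windows ≥ 75 min: (none).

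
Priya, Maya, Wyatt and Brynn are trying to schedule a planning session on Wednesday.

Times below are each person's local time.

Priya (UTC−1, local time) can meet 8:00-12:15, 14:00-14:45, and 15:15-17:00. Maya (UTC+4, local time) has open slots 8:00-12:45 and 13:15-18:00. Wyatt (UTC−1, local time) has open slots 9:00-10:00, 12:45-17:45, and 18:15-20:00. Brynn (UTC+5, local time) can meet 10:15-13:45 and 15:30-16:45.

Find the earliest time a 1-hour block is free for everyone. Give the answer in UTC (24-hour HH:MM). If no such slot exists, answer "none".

none

Priya → UTC: 09:00–13:15, 15:00–15:45, 16:15–18:00.
Maya → UTC: 04:00–08:45, 09:15–14:00.
Wyatt → UTC: 10:00–11:00, 13:45–18:45, 19:15–21:00.
Brynn → UTC: 05:15–08:45, 10:30–11:45.
Priya ∩ Maya: 09:15–13:15.
Priya ∩ Maya ∩ Wyatt: 10:00–11:00.
Priya ∩ Maya ∩ Wyatt ∩ Brynn: 10:30–11:00.
Windows ≥ 60 min: (none).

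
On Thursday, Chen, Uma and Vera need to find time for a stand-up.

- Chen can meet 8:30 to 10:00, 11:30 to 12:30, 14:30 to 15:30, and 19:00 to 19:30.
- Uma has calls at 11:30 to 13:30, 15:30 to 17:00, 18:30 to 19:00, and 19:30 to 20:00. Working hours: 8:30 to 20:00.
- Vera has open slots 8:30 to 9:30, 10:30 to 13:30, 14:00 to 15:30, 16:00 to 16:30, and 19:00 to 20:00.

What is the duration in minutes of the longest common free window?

Uma free within 08:30–20:00: 08:30–11:30, 13:30–15:30, 17:00–18:30, 19:00–19:30.
Chen ∩ Uma: 08:30–10:00, 14:30–15:30, 19:00–19:30.
Chen ∩ Uma ∩ Vera: 08:30–09:30, 14:30–15:30, 19:00–19:30.
Common window lengths: 60, 60, 30 min; longest is 60.

60 minutes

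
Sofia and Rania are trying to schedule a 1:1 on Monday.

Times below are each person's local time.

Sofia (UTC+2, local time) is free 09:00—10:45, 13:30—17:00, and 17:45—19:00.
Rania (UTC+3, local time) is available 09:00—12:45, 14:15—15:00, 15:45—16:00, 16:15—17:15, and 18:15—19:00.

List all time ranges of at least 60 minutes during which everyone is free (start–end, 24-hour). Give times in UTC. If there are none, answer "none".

07:00–08:45, 13:15–14:15

Sofia → UTC: 07:00–08:45, 11:30–15:00, 15:45–17:00.
Rania → UTC: 06:00–09:45, 11:15–12:00, 12:45–13:00, 13:15–14:15, 15:15–16:00.
Sofia ∩ Rania: 07:00–08:45, 11:30–12:00, 12:45–13:00, 13:15–14:15, 15:45–16:00.
Windows ≥ 60 min: 07:00–08:45, 13:15–14:15.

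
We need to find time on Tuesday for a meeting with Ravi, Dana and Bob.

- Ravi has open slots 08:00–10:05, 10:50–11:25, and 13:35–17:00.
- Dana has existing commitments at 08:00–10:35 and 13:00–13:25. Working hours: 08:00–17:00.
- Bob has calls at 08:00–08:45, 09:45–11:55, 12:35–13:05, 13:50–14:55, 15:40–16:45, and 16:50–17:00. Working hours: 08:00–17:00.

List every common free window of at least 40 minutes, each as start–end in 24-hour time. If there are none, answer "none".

14:55–15:40

Dana free within 08:00–17:00: 10:35–13:00, 13:25–17:00.
Bob free within 08:00–17:00: 08:45–09:45, 11:55–12:35, 13:05–13:50, 14:55–15:40, 16:45–16:50.
Ravi ∩ Dana: 10:50–11:25, 13:35–17:00.
Ravi ∩ Dana ∩ Bob: 13:35–13:50, 14:55–15:40, 16:45–16:50.
Windows ≥ 40 min: 14:55–15:40.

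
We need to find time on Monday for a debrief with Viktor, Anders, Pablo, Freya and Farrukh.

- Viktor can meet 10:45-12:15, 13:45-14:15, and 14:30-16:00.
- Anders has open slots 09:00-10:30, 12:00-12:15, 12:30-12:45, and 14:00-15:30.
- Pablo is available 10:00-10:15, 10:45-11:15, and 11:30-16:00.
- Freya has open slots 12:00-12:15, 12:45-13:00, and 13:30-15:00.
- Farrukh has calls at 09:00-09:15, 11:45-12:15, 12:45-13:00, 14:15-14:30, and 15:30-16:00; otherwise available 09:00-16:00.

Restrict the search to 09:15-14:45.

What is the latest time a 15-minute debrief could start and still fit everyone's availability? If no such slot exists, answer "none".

Farrukh free within 09:00–16:00: 09:15–11:45, 12:15–12:45, 13:00–14:15, 14:30–15:30.
Viktor ∩ Anders: 12:00–12:15, 14:00–14:15, 14:30–15:30.
Viktor ∩ Anders ∩ Pablo: 12:00–12:15, 14:00–14:15, 14:30–15:30.
Viktor ∩ Anders ∩ Pablo ∩ Freya: 12:00–12:15, 14:00–14:15, 14:30–15:00.
Viktor ∩ Anders ∩ Pablo ∩ Freya ∩ Farrukh: 14:00–14:15, 14:30–15:00.
Restricted to 09:15–14:45: 14:00–14:15, 14:30–14:45.
Windows ≥ 15 min: 14:00–14:15, 14:30–14:45.
Latest start in the last window 14:30–14:45 is 14:45 − 15 min = 14:30.

14:30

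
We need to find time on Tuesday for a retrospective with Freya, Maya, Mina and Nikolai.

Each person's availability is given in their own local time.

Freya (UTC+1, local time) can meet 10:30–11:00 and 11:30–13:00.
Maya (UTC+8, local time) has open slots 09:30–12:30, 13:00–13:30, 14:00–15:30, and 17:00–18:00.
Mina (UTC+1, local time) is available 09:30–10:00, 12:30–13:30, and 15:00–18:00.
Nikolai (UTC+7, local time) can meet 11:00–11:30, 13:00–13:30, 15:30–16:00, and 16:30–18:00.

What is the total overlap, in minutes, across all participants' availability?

0 minutes

Freya → UTC: 09:30–10:00, 10:30–12:00.
Maya → UTC: 01:30–04:30, 05:00–05:30, 06:00–07:30, 09:00–10:00.
Mina → UTC: 08:30–09:00, 11:30–12:30, 14:00–17:00.
Nikolai → UTC: 04:00–04:30, 06:00–06:30, 08:30–09:00, 09:30–11:00.
Freya ∩ Maya: 09:30–10:00.
Freya ∩ Maya ∩ Mina: (none).
Freya ∩ Maya ∩ Mina ∩ Nikolai: (none).
Total common minutes: 0.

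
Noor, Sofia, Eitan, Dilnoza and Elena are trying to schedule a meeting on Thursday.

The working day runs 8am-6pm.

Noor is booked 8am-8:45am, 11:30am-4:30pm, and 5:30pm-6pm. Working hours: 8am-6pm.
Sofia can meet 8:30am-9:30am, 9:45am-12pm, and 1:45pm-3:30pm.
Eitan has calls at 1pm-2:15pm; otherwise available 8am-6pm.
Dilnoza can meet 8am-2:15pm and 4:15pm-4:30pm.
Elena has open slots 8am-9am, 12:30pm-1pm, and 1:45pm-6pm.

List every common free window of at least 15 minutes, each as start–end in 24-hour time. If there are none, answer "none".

Noor free within 08:00–18:00: 08:45–11:30, 16:30–17:30.
Eitan free within 08:00–18:00: 08:00–13:00, 14:15–18:00.
Noor ∩ Sofia: 08:45–09:30, 09:45–11:30.
Noor ∩ Sofia ∩ Eitan: 08:45–09:30, 09:45–11:30.
Noor ∩ Sofia ∩ Eitan ∩ Dilnoza: 08:45–09:30, 09:45–11:30.
Noor ∩ Sofia ∩ Eitan ∩ Dilnoza ∩ Elena: 08:45–09:00.
Windows ≥ 15 min: 08:45–09:00.

08:45–09:00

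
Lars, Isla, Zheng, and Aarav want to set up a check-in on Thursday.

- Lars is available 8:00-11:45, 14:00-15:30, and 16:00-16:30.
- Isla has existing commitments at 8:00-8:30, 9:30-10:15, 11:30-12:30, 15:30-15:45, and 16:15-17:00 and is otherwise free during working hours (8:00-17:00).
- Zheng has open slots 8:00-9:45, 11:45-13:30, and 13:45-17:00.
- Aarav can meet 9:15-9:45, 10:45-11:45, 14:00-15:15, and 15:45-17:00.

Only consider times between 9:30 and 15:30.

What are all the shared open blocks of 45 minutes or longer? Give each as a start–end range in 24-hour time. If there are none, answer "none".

Isla free within 08:00–17:00: 08:30–09:30, 10:15–11:30, 12:30–15:30, 15:45–16:15.
Lars ∩ Isla: 08:30–09:30, 10:15–11:30, 14:00–15:30, 16:00–16:15.
Lars ∩ Isla ∩ Zheng: 08:30–09:30, 14:00–15:30, 16:00–16:15.
Lars ∩ Isla ∩ Zheng ∩ Aarav: 09:15–09:30, 14:00–15:15, 16:00–16:15.
Restricted to 09:30–15:30: 14:00–15:15.
Windows ≥ 45 min: 14:00–15:15.

14:00–15:15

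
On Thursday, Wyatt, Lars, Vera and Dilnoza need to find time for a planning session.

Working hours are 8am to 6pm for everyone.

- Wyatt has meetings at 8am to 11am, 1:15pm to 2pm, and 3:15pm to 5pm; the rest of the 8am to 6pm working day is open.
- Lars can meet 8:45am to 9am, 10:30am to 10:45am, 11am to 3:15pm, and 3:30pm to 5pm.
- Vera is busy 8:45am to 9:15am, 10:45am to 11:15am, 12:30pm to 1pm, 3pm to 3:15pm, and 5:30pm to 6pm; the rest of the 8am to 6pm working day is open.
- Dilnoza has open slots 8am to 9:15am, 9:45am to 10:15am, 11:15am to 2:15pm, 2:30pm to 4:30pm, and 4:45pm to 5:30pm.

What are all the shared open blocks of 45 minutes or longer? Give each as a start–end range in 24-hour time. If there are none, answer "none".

Wyatt free within 08:00–18:00: 11:00–13:15, 14:00–15:15, 17:00–18:00.
Vera free within 08:00–18:00: 08:00–08:45, 09:15–10:45, 11:15–12:30, 13:00–15:00, 15:15–17:30.
Wyatt ∩ Lars: 11:00–13:15, 14:00–15:15.
Wyatt ∩ Lars ∩ Vera: 11:15–12:30, 13:00–13:15, 14:00–15:00.
Wyatt ∩ Lars ∩ Vera ∩ Dilnoza: 11:15–12:30, 13:00–13:15, 14:00–14:15, 14:30–15:00.
Windows ≥ 45 min: 11:15–12:30.

11:15–12:30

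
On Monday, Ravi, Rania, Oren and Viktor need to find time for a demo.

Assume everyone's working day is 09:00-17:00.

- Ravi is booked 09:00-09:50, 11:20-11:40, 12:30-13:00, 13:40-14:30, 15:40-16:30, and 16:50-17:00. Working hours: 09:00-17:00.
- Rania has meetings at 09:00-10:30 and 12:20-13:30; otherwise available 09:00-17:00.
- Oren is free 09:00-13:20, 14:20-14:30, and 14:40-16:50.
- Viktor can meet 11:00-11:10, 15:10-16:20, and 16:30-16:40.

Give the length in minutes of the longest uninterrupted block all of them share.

30 minutes

Ravi free within 09:00–17:00: 09:50–11:20, 11:40–12:30, 13:00–13:40, 14:30–15:40, 16:30–16:50.
Rania free within 09:00–17:00: 10:30–12:20, 13:30–17:00.
Ravi ∩ Rania: 10:30–11:20, 11:40–12:20, 13:30–13:40, 14:30–15:40, 16:30–16:50.
Ravi ∩ Rania ∩ Oren: 10:30–11:20, 11:40–12:20, 14:40–15:40, 16:30–16:50.
Ravi ∩ Rania ∩ Oren ∩ Viktor: 11:00–11:10, 15:10–15:40, 16:30–16:40.
Common window lengths: 10, 30, 10 min; longest is 30.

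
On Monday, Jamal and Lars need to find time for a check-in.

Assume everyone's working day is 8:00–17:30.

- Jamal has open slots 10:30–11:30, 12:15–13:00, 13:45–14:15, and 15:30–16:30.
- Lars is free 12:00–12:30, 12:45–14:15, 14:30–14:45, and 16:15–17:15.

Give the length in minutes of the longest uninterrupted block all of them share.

Jamal ∩ Lars: 12:15–12:30, 12:45–13:00, 13:45–14:15, 16:15–16:30.
Common window lengths: 15, 15, 30, 15 min; longest is 30.

30 minutes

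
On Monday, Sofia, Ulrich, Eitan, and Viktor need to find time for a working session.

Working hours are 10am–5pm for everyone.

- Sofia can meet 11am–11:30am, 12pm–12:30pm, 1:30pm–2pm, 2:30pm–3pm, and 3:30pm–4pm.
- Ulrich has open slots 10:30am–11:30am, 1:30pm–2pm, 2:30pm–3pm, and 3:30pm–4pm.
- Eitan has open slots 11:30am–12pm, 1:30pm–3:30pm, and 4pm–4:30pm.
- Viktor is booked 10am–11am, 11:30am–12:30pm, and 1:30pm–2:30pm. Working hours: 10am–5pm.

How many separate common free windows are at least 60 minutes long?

Viktor free within 10:00–17:00: 11:00–11:30, 12:30–13:30, 14:30–17:00.
Sofia ∩ Ulrich: 11:00–11:30, 13:30–14:00, 14:30–15:00, 15:30–16:00.
Sofia ∩ Ulrich ∩ Eitan: 13:30–14:00, 14:30–15:00.
Sofia ∩ Ulrich ∩ Eitan ∩ Viktor: 14:30–15:00.
Windows ≥ 60 min: (none).
That's 0 windows.

0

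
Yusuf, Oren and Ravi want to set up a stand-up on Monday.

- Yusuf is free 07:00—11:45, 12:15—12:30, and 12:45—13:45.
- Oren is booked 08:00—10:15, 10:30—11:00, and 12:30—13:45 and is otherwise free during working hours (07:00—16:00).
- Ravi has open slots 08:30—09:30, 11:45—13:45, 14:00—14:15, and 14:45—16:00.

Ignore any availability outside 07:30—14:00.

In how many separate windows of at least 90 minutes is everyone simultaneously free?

Oren free within 07:00–16:00: 07:00–08:00, 10:15–10:30, 11:00–12:30, 13:45–16:00.
Yusuf ∩ Oren: 07:00–08:00, 10:15–10:30, 11:00–11:45, 12:15–12:30.
Yusuf ∩ Oren ∩ Ravi: 12:15–12:30.
Restricted to 07:30–14:00: 12:15–12:30.
Windows ≥ 90 min: (none).
That's 0 windows.

0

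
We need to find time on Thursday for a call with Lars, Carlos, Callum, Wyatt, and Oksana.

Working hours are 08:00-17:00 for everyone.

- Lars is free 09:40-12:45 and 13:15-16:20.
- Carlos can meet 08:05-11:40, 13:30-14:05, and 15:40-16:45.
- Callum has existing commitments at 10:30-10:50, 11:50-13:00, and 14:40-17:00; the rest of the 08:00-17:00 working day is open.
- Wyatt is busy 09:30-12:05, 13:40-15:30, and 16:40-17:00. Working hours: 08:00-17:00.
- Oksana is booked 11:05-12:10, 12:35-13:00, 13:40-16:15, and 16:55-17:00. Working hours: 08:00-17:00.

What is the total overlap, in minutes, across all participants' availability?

Callum free within 08:00–17:00: 08:00–10:30, 10:50–11:50, 13:00–14:40.
Wyatt free within 08:00–17:00: 08:00–09:30, 12:05–13:40, 15:30–16:40.
Oksana free within 08:00–17:00: 08:00–11:05, 12:10–12:35, 13:00–13:40, 16:15–16:55.
Lars ∩ Carlos: 09:40–11:40, 13:30–14:05, 15:40–16:20.
Lars ∩ Carlos ∩ Callum: 09:40–10:30, 10:50–11:40, 13:30–14:05.
Lars ∩ Carlos ∩ Callum ∩ Wyatt: 13:30–13:40.
Lars ∩ Carlos ∩ Callum ∩ Wyatt ∩ Oksana: 13:30–13:40.
Total common minutes: 10.

10 minutes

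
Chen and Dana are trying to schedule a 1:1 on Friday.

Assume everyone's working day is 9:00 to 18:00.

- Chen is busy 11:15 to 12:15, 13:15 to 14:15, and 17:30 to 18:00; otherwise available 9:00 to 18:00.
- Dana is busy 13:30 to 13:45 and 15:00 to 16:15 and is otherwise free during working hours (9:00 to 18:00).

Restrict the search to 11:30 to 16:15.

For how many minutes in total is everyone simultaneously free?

105 minutes

Chen free within 09:00–18:00: 09:00–11:15, 12:15–13:15, 14:15–17:30.
Dana free within 09:00–18:00: 09:00–13:30, 13:45–15:00, 16:15–18:00.
Chen ∩ Dana: 09:00–11:15, 12:15–13:15, 14:15–15:00, 16:15–17:30.
Restricted to 11:30–16:15: 12:15–13:15, 14:15–15:00.
Total common minutes: 60 + 45 = 105.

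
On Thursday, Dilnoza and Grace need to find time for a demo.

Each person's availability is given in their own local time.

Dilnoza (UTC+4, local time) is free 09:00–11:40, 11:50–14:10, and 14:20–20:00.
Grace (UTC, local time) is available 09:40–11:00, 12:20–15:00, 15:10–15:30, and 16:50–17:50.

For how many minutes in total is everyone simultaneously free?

Dilnoza → UTC: 05:00–07:40, 07:50–10:10, 10:20–16:00.
Grace → UTC: 09:40–11:00, 12:20–15:00, 15:10–15:30, 16:50–17:50.
Dilnoza ∩ Grace: 09:40–10:10, 10:20–11:00, 12:20–15:00, 15:10–15:30.
Total common minutes: 30 + 40 + 160 + 20 = 250.

250 minutes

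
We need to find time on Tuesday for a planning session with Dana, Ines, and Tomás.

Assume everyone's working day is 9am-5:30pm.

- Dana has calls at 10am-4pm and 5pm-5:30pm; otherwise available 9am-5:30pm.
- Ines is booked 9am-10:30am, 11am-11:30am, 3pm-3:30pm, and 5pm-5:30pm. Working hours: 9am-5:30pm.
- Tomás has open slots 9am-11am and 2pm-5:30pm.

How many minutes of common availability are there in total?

Dana free within 09:00–17:30: 09:00–10:00, 16:00–17:00.
Ines free within 09:00–17:30: 10:30–11:00, 11:30–15:00, 15:30–17:00.
Dana ∩ Ines: 16:00–17:00.
Dana ∩ Ines ∩ Tomás: 16:00–17:00.
Total common minutes: 60.

60 minutes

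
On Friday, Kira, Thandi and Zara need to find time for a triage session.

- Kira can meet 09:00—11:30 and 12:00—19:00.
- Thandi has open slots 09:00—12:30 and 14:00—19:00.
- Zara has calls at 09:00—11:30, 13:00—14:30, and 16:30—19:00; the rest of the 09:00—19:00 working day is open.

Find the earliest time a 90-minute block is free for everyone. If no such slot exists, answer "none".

14:30

Zara free within 09:00–19:00: 11:30–13:00, 14:30–16:30.
Kira ∩ Thandi: 09:00–11:30, 12:00–12:30, 14:00–19:00.
Kira ∩ Thandi ∩ Zara: 12:00–12:30, 14:30–16:30.
Windows ≥ 90 min: 14:30–16:30.
Earliest such window starts at 14:30.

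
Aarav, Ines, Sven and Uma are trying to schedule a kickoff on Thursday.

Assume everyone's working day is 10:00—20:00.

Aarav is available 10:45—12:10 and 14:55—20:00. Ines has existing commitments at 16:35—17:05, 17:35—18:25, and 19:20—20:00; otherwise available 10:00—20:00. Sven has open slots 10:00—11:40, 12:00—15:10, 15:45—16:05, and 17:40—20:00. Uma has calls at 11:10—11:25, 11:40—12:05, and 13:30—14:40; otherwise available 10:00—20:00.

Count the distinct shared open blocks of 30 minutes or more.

Ines free within 10:00–20:00: 10:00–16:35, 17:05–17:35, 18:25–19:20.
Uma free within 10:00–20:00: 10:00–11:10, 11:25–11:40, 12:05–13:30, 14:40–20:00.
Aarav ∩ Ines: 10:45–12:10, 14:55–16:35, 17:05–17:35, 18:25–19:20.
Aarav ∩ Ines ∩ Sven: 10:45–11:40, 12:00–12:10, 14:55–15:10, 15:45–16:05, 18:25–19:20.
Aarav ∩ Ines ∩ Sven ∩ Uma: 10:45–11:10, 11:25–11:40, 12:05–12:10, 14:55–15:10, 15:45–16:05, 18:25–19:20.
Windows ≥ 30 min: 18:25–19:20.
That's 1 window.

1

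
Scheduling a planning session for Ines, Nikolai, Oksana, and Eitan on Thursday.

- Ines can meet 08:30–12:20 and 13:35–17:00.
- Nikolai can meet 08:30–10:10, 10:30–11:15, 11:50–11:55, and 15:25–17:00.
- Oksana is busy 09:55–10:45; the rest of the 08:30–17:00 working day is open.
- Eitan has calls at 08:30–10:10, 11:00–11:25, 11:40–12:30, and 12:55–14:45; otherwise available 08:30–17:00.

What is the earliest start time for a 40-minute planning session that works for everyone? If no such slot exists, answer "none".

15:25

Oksana free within 08:30–17:00: 08:30–09:55, 10:45–17:00.
Eitan free within 08:30–17:00: 10:10–11:00, 11:25–11:40, 12:30–12:55, 14:45–17:00.
Ines ∩ Nikolai: 08:30–10:10, 10:30–11:15, 11:50–11:55, 15:25–17:00.
Ines ∩ Nikolai ∩ Oksana: 08:30–09:55, 10:45–11:15, 11:50–11:55, 15:25–17:00.
Ines ∩ Nikolai ∩ Oksana ∩ Eitan: 10:45–11:00, 15:25–17:00.
Windows ≥ 40 min: 15:25–17:00.
Earliest such window starts at 15:25.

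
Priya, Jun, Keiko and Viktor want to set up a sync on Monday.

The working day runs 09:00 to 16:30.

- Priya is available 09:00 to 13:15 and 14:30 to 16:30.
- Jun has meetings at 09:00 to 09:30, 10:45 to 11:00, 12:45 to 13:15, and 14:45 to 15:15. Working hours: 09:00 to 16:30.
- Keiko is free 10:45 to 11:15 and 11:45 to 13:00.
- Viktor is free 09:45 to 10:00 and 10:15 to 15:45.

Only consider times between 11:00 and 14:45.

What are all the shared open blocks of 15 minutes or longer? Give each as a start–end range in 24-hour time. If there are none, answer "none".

11:00–11:15, 11:45–12:45

Jun free within 09:00–16:30: 09:30–10:45, 11:00–12:45, 13:15–14:45, 15:15–16:30.
Priya ∩ Jun: 09:30–10:45, 11:00–12:45, 14:30–14:45, 15:15–16:30.
Priya ∩ Jun ∩ Keiko: 11:00–11:15, 11:45–12:45.
Priya ∩ Jun ∩ Keiko ∩ Viktor: 11:00–11:15, 11:45–12:45.
Restricted to 11:00–14:45: 11:00–11:15, 11:45–12:45.
Windows ≥ 15 min: 11:00–11:15, 11:45–12:45.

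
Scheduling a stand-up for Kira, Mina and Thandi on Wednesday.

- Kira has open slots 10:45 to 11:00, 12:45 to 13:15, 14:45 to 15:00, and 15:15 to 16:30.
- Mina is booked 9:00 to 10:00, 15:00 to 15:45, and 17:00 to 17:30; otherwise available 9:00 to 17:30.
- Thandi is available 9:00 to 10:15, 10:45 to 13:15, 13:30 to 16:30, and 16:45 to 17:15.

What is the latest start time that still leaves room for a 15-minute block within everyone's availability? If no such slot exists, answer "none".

Mina free within 09:00–17:30: 10:00–15:00, 15:45–17:00.
Kira ∩ Mina: 10:45–11:00, 12:45–13:15, 14:45–15:00, 15:45–16:30.
Kira ∩ Mina ∩ Thandi: 10:45–11:00, 12:45–13:15, 14:45–15:00, 15:45–16:30.
Windows ≥ 15 min: 10:45–11:00, 12:45–13:15, 14:45–15:00, 15:45–16:30.
Latest start in the last window 15:45–16:30 is 16:30 − 15 min = 16:15.

16:15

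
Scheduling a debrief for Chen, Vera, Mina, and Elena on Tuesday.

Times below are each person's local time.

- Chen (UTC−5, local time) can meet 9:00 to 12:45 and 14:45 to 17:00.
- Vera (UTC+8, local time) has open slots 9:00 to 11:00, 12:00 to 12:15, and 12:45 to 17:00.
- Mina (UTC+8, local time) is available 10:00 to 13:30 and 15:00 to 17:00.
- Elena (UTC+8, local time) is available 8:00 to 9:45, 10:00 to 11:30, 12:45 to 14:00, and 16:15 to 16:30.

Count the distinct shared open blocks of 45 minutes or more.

Chen → UTC: 14:00–17:45, 19:45–22:00.
Vera → UTC: 01:00–03:00, 04:00–04:15, 04:45–09:00.
Mina → UTC: 02:00–05:30, 07:00–09:00.
Elena → UTC: 00:00–01:45, 02:00–03:30, 04:45–06:00, 08:15–08:30.
Chen ∩ Vera: (none).
Chen ∩ Vera ∩ Mina: (none).
Chen ∩ Vera ∩ Mina ∩ Elena: (none).
Windows ≥ 45 min: (none).
That's 0 windows.

0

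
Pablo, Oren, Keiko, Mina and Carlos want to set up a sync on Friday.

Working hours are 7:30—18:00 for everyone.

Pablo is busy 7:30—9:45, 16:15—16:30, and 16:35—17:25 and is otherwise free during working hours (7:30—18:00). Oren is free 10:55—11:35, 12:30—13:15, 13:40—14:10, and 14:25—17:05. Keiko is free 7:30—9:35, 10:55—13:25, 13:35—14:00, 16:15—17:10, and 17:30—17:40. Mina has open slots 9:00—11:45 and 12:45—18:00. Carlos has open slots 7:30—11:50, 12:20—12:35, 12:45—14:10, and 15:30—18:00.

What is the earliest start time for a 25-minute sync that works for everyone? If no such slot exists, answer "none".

Pablo free within 07:30–18:00: 09:45–16:15, 16:30–16:35, 17:25–18:00.
Pablo ∩ Oren: 10:55–11:35, 12:30–13:15, 13:40–14:10, 14:25–16:15, 16:30–16:35.
Pablo ∩ Oren ∩ Keiko: 10:55–11:35, 12:30–13:15, 13:40–14:00, 16:30–16:35.
Pablo ∩ Oren ∩ Keiko ∩ Mina: 10:55–11:35, 12:45–13:15, 13:40–14:00, 16:30–16:35.
Pablo ∩ Oren ∩ Keiko ∩ Mina ∩ Carlos: 10:55–11:35, 12:45–13:15, 13:40–14:00, 16:30–16:35.
Windows ≥ 25 min: 10:55–11:35, 12:45–13:15.
Earliest such window starts at 10:55.

10:55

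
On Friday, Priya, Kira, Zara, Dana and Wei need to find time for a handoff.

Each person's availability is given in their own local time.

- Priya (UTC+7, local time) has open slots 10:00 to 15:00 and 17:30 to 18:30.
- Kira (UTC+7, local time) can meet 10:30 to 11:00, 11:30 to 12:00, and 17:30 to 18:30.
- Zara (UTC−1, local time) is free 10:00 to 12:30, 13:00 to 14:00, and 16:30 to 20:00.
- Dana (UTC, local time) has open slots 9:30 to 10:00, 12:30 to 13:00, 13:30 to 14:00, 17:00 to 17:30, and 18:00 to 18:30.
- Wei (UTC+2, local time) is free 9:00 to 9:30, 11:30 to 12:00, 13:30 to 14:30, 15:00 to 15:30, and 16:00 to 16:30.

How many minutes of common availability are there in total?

Priya → UTC: 03:00–08:00, 10:30–11:30.
Kira → UTC: 03:30–04:00, 04:30–05:00, 10:30–11:30.
Zara → UTC: 11:00–13:30, 14:00–15:00, 17:30–21:00.
Dana → UTC: 09:30–10:00, 12:30–13:00, 13:30–14:00, 17:00–17:30, 18:00–18:30.
Wei → UTC: 07:00–07:30, 09:30–10:00, 11:30–12:30, 13:00–13:30, 14:00–14:30.
Priya ∩ Kira: 03:30–04:00, 04:30–05:00, 10:30–11:30.
Priya ∩ Kira ∩ Zara: 11:00–11:30.
Priya ∩ Kira ∩ Zara ∩ Dana: (none).
Priya ∩ Kira ∩ Zara ∩ Dana ∩ Wei: (none).
Total common minutes: 0.

0 minutes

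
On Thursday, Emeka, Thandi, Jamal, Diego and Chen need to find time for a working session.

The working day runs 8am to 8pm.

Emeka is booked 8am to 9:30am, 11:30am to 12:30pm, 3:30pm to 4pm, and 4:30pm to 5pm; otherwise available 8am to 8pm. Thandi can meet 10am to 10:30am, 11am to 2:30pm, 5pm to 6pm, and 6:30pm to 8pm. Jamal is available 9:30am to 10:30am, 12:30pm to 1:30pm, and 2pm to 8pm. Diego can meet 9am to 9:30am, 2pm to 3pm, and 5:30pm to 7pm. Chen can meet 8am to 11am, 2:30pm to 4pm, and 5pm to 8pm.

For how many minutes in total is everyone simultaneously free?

60 minutes

Emeka free within 08:00–20:00: 09:30–11:30, 12:30–15:30, 16:00–16:30, 17:00–20:00.
Emeka ∩ Thandi: 10:00–10:30, 11:00–11:30, 12:30–14:30, 17:00–18:00, 18:30–20:00.
Emeka ∩ Thandi ∩ Jamal: 10:00–10:30, 12:30–13:30, 14:00–14:30, 17:00–18:00, 18:30–20:00.
Emeka ∩ Thandi ∩ Jamal ∩ Diego: 14:00–14:30, 17:30–18:00, 18:30–19:00.
Emeka ∩ Thandi ∩ Jamal ∩ Diego ∩ Chen: 17:30–18:00, 18:30–19:00.
Total common minutes: 30 + 30 = 60.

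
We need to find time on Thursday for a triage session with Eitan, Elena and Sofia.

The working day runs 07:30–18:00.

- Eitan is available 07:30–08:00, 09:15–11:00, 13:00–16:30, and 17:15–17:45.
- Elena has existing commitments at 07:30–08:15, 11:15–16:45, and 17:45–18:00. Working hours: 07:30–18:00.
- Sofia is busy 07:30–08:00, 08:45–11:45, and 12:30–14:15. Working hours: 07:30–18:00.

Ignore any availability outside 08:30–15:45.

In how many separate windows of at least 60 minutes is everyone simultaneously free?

0

Elena free within 07:30–18:00: 08:15–11:15, 16:45–17:45.
Sofia free within 07:30–18:00: 08:00–08:45, 11:45–12:30, 14:15–18:00.
Eitan ∩ Elena: 09:15–11:00, 17:15–17:45.
Eitan ∩ Elena ∩ Sofia: 17:15–17:45.
Restricted to 08:30–15:45: (none).
Windows ≥ 60 min: (none).
That's 0 windows.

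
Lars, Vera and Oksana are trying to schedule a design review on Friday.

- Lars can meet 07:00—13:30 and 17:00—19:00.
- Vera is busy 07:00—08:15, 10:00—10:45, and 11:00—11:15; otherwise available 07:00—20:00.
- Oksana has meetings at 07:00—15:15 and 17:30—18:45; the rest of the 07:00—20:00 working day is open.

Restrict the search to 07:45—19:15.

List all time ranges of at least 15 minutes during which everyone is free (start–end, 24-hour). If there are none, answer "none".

17:00–17:30, 18:45–19:00

Vera free within 07:00–20:00: 08:15–10:00, 10:45–11:00, 11:15–20:00.
Oksana free within 07:00–20:00: 15:15–17:30, 18:45–20:00.
Lars ∩ Vera: 08:15–10:00, 10:45–11:00, 11:15–13:30, 17:00–19:00.
Lars ∩ Vera ∩ Oksana: 17:00–17:30, 18:45–19:00.
Restricted to 07:45–19:15: 17:00–17:30, 18:45–19:00.
Windows ≥ 15 min: 17:00–17:30, 18:45–19:00.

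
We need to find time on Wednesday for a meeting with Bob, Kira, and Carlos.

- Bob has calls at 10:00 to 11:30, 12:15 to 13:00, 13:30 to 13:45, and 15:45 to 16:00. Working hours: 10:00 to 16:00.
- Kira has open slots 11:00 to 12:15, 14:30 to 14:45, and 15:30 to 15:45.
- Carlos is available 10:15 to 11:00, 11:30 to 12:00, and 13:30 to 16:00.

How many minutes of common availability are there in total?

60 minutes

Bob free within 10:00–16:00: 11:30–12:15, 13:00–13:30, 13:45–15:45.
Bob ∩ Kira: 11:30–12:15, 14:30–14:45, 15:30–15:45.
Bob ∩ Kira ∩ Carlos: 11:30–12:00, 14:30–14:45, 15:30–15:45.
Total common minutes: 30 + 15 + 15 = 60.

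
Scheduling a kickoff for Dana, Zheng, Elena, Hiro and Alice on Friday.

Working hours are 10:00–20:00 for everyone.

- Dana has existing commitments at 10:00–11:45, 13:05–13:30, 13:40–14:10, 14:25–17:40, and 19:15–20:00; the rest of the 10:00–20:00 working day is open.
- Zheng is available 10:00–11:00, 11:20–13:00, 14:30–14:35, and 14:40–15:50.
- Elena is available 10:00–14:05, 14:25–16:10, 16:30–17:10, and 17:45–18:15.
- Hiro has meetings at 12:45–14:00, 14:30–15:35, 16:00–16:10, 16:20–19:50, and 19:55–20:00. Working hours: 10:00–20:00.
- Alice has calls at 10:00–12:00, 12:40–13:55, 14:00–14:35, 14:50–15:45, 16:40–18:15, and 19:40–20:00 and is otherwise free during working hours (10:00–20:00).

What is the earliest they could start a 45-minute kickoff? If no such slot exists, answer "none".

none

Dana free within 10:00–20:00: 11:45–13:05, 13:30–13:40, 14:10–14:25, 17:40–19:15.
Hiro free within 10:00–20:00: 10:00–12:45, 14:00–14:30, 15:35–16:00, 16:10–16:20, 19:50–19:55.
Alice free within 10:00–20:00: 12:00–12:40, 13:55–14:00, 14:35–14:50, 15:45–16:40, 18:15–19:40.
Dana ∩ Zheng: 11:45–13:00.
Dana ∩ Zheng ∩ Elena: 11:45–13:00.
Dana ∩ Zheng ∩ Elena ∩ Hiro: 11:45–12:45.
Dana ∩ Zheng ∩ Elena ∩ Hiro ∩ Alice: 12:00–12:40.
Windows ≥ 45 min: (none).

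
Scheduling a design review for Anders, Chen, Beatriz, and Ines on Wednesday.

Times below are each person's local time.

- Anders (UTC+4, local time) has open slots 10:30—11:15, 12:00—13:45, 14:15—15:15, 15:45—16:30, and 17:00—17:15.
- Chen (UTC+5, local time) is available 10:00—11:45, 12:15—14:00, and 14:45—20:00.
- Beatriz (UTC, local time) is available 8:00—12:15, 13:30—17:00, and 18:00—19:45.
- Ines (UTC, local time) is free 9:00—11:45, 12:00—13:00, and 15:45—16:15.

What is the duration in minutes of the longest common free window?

60 minutes

Anders → UTC: 06:30–07:15, 08:00–09:45, 10:15–11:15, 11:45–12:30, 13:00–13:15.
Chen → UTC: 05:00–06:45, 07:15–09:00, 09:45–15:00.
Beatriz → UTC: 08:00–12:15, 13:30–17:00, 18:00–19:45.
Ines → UTC: 09:00–11:45, 12:00–13:00, 15:45–16:15.
Anders ∩ Chen: 06:30–06:45, 08:00–09:00, 10:15–11:15, 11:45–12:30, 13:00–13:15.
Anders ∩ Chen ∩ Beatriz: 08:00–09:00, 10:15–11:15, 11:45–12:15.
Anders ∩ Chen ∩ Beatriz ∩ Ines: 10:15–11:15, 12:00–12:15.
Common window lengths: 60, 15 min; longest is 60.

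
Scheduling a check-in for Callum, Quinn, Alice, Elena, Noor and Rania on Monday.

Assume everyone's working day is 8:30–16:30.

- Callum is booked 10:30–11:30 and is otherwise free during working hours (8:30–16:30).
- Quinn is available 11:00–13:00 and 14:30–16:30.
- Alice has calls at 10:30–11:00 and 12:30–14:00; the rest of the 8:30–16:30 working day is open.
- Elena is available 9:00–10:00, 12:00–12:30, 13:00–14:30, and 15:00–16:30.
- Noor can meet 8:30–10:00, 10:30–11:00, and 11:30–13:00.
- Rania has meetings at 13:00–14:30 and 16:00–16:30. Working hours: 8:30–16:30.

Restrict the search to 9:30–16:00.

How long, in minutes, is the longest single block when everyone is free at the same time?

30 minutes

Callum free within 08:30–16:30: 08:30–10:30, 11:30–16:30.
Alice free within 08:30–16:30: 08:30–10:30, 11:00–12:30, 14:00–16:30.
Rania free within 08:30–16:30: 08:30–13:00, 14:30–16:00.
Callum ∩ Quinn: 11:30–13:00, 14:30–16:30.
Callum ∩ Quinn ∩ Alice: 11:30–12:30, 14:30–16:30.
Callum ∩ Quinn ∩ Alice ∩ Elena: 12:00–12:30, 15:00–16:30.
Callum ∩ Quinn ∩ Alice ∩ Elena ∩ Noor: 12:00–12:30.
Callum ∩ Quinn ∩ Alice ∩ Elena ∩ Noor ∩ Rania: 12:00–12:30.
Restricted to 09:30–16:00: 12:00–12:30.
Single common window of 30 minutes.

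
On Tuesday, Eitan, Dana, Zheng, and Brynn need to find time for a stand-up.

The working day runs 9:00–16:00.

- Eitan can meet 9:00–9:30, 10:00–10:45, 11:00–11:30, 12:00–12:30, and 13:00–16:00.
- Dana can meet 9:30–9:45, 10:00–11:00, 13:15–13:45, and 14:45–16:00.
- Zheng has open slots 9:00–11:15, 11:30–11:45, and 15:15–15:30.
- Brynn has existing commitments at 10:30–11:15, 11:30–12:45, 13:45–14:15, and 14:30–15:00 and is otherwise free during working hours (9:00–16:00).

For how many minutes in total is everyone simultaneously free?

45 minutes

Brynn free within 09:00–16:00: 09:00–10:30, 11:15–11:30, 12:45–13:45, 14:15–14:30, 15:00–16:00.
Eitan ∩ Dana: 10:00–10:45, 13:15–13:45, 14:45–16:00.
Eitan ∩ Dana ∩ Zheng: 10:00–10:45, 15:15–15:30.
Eitan ∩ Dana ∩ Zheng ∩ Brynn: 10:00–10:30, 15:15–15:30.
Total common minutes: 30 + 15 = 45.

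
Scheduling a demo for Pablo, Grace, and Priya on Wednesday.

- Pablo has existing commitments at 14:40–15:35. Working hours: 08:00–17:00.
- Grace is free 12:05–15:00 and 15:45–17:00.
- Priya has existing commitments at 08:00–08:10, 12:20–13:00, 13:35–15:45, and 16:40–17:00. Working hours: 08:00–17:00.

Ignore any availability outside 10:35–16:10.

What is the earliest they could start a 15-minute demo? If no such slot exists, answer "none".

12:05

Pablo free within 08:00–17:00: 08:00–14:40, 15:35–17:00.
Priya free within 08:00–17:00: 08:10–12:20, 13:00–13:35, 15:45–16:40.
Pablo ∩ Grace: 12:05–14:40, 15:45–17:00.
Pablo ∩ Grace ∩ Priya: 12:05–12:20, 13:00–13:35, 15:45–16:40.
Restricted to 10:35–16:10: 12:05–12:20, 13:00–13:35, 15:45–16:10.
Windows ≥ 15 min: 12:05–12:20, 13:00–13:35, 15:45–16:10.
Earliest such window starts at 12:05.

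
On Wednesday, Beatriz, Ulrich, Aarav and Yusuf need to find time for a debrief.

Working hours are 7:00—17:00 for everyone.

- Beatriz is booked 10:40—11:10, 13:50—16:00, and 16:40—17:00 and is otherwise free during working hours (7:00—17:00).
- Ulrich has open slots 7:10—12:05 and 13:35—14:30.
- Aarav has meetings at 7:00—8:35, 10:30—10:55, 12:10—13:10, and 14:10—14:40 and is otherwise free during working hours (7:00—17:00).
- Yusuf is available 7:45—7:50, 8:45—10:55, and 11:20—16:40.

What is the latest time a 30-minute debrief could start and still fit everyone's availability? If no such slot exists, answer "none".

Beatriz free within 07:00–17:00: 07:00–10:40, 11:10–13:50, 16:00–16:40.
Aarav free within 07:00–17:00: 08:35–10:30, 10:55–12:10, 13:10–14:10, 14:40–17:00.
Beatriz ∩ Ulrich: 07:10–10:40, 11:10–12:05, 13:35–13:50.
Beatriz ∩ Ulrich ∩ Aarav: 08:35–10:30, 11:10–12:05, 13:35–13:50.
Beatriz ∩ Ulrich ∩ Aarav ∩ Yusuf: 08:45–10:30, 11:20–12:05, 13:35–13:50.
Windows ≥ 30 min: 08:45–10:30, 11:20–12:05.
Latest start in the last window 11:20–12:05 is 12:05 − 30 min = 11:35.

11:35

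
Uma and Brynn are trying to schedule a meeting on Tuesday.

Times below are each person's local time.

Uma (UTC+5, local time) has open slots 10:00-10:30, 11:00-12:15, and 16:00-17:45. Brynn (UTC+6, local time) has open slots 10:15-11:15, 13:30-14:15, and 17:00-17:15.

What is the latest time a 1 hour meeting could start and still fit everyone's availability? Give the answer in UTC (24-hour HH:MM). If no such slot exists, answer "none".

none

Uma → UTC: 05:00–05:30, 06:00–07:15, 11:00–12:45.
Brynn → UTC: 04:15–05:15, 07:30–08:15, 11:00–11:15.
Uma ∩ Brynn: 05:00–05:15, 11:00–11:15.
Windows ≥ 60 min: (none).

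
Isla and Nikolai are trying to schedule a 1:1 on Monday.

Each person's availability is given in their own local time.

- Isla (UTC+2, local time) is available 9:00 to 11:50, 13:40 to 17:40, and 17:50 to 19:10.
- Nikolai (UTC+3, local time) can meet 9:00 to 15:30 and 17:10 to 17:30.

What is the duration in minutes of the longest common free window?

170 minutes

Isla → UTC: 07:00–09:50, 11:40–15:40, 15:50–17:10.
Nikolai → UTC: 06:00–12:30, 14:10–14:30.
Isla ∩ Nikolai: 07:00–09:50, 11:40–12:30, 14:10–14:30.
Common window lengths: 170, 50, 20 min; longest is 170.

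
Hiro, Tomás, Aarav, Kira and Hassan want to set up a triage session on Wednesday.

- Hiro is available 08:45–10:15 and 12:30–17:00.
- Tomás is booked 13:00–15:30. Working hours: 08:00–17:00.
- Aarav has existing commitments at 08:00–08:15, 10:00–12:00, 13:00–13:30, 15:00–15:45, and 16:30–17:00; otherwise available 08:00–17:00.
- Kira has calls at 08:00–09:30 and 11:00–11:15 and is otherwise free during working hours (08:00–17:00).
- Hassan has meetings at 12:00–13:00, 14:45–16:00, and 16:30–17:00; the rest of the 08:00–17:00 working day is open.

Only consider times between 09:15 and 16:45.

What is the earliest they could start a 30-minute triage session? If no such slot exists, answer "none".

09:30

Tomás free within 08:00–17:00: 08:00–13:00, 15:30–17:00.
Aarav free within 08:00–17:00: 08:15–10:00, 12:00–13:00, 13:30–15:00, 15:45–16:30.
Kira free within 08:00–17:00: 09:30–11:00, 11:15–17:00.
Hassan free within 08:00–17:00: 08:00–12:00, 13:00–14:45, 16:00–16:30.
Hiro ∩ Tomás: 08:45–10:15, 12:30–13:00, 15:30–17:00.
Hiro ∩ Tomás ∩ Aarav: 08:45–10:00, 12:30–13:00, 15:45–16:30.
Hiro ∩ Tomás ∩ Aarav ∩ Kira: 09:30–10:00, 12:30–13:00, 15:45–16:30.
Hiro ∩ Tomás ∩ Aarav ∩ Kira ∩ Hassan: 09:30–10:00, 16:00–16:30.
Restricted to 09:15–16:45: 09:30–10:00, 16:00–16:30.
Windows ≥ 30 min: 09:30–10:00, 16:00–16:30.
Earliest such window starts at 09:30.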